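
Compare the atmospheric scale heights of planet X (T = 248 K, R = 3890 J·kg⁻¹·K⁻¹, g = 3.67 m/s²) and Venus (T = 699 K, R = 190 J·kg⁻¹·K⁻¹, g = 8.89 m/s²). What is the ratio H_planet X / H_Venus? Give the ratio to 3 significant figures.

H_planet X/H_Venus ≈ 17.6

H = RT/g for each body.
H_planet X = 3890 × 248 / 3.67 = 262870 m.
H_Venus = 190 × 699 / 8.89 = 14939 m.
H_planet X/H_Venus = 262870/14939 = 17.596.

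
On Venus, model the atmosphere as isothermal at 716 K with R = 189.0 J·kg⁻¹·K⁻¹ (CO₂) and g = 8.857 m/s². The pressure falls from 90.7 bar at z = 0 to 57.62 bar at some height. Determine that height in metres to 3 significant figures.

Scale height: H = RT/g = 189.0 × 716 / 8.857 = 15279 m.
Invert the barometric formula: z = H ln(P₀/P).
P₀/P = 90.7/57.62 = 1.5741; ln(1.5741) = 0.45368.
z = 15279 × 0.45368 = 6931.8 m.

z ≈ 6930 m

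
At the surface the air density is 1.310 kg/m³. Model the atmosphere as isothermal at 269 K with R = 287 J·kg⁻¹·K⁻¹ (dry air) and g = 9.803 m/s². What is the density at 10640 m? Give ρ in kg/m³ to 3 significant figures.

ρ ≈ 0.339 kg/m³

Scale height: H = RT/g = 287 × 269 / 9.803 = 7875.4 m.
In an isothermal atmosphere, density decays like pressure: ρ = ρ₀ exp(−z/H).
z/H = 10640/7875.4 = 1.3510; exp(−1.3510) = 0.25898.
ρ = 1.310 × 0.25898 = 0.33926 kg/m³.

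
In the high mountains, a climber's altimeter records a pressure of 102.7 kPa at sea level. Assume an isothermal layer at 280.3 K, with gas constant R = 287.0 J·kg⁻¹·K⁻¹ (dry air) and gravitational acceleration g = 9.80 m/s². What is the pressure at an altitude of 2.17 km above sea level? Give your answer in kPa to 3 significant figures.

P ≈ 78.8 kPa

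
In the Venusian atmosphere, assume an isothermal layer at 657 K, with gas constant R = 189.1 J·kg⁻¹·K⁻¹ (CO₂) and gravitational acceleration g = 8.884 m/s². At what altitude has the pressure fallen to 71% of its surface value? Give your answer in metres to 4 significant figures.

z ≈ 4790 m

Scale height: H = RT/g = 189.1 × 657 / 8.884 = 13985 m.
Set P/P₀ = exp(−z/H) = 0.71, so z = −H ln(0.71).
−ln(0.71) = 0.34249; z = 13985 × 0.34249 = 4789.7 m.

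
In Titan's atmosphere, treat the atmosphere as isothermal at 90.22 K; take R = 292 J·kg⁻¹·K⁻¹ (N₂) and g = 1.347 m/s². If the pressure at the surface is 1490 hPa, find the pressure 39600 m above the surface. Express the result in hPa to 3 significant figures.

P ≈ 197 hPa

Scale height: H = RT/g = 292 × 90.22 / 1.347 = 19558 m.
Barometric formula: P = P₀ exp(−z/H).
z/H = 39600/19558 = 2.0247; exp(−2.0247) = 0.13203.
P = 1490 × 0.13203 = 196.72 hPa.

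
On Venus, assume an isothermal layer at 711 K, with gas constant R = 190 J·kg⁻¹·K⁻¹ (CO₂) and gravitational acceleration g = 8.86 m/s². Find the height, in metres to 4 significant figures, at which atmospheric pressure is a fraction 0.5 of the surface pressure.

z ≈ 10570 m

Scale height: H = RT/g = 190 × 711 / 8.86 = 15247 m.
Set P/P₀ = exp(−z/H) = 0.5, so z = −H ln(0.5).
−ln(0.5) = 0.69315; z = 15247 × 0.69315 = 10568 m.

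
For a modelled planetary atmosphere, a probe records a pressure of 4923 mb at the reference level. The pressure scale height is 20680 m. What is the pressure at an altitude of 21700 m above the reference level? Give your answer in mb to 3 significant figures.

Barometric formula: P = P₀ exp(−z/H).
z/H = 21700/20680 = 1.0493; exp(−1.0493) = 0.35018.
P = 4923 × 0.35018 = 1723.9 mb.

P ≈ 1720 mb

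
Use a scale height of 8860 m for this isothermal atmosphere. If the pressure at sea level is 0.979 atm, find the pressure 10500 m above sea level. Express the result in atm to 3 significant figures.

Barometric formula: P = P₀ exp(−z/H).
z/H = 10500/8860.0 = 1.1851; exp(−1.1851) = 0.30572.
P = 0.979 × 0.30572 = 0.29930 atm.

P ≈ 0.299 atm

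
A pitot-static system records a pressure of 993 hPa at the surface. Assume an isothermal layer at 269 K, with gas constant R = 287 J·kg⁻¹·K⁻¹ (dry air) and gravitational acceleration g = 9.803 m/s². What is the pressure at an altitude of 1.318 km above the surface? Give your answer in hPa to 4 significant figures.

Scale height: H = RT/g = 287 × 269 / 9.803 = 7875.4 m.
Barometric formula: P = P₀ exp(−z/H).
z/H = 1318.0/7875.4 = 0.16736; exp(−0.16736) = 0.84590.
P = 993 × 0.84590 = 839.98 hPa.

P ≈ 840.0 hPa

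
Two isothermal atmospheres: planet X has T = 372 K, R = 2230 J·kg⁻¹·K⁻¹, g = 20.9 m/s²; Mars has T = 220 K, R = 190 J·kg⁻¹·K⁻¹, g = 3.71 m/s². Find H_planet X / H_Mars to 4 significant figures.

H = RT/g for each body.
H_planet X = 2230 × 372 / 20.9 = 39692 m.
H_Mars = 190 × 220 / 3.71 = 11267 m.
H_planet X/H_Mars = 39692/11267 = 3.5229.

H_planet X/H_Mars ≈ 3.523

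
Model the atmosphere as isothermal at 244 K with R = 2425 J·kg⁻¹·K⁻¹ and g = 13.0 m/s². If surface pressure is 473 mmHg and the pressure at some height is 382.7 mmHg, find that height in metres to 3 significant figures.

z ≈ 9640 m

Scale height: H = RT/g = 2425 × 244 / 13.0 = 45515 m.
Invert the barometric formula: z = H ln(P₀/P).
P₀/P = 473/382.7 = 1.2360; ln(1.2360) = 0.21188.
z = 45515 × 0.21188 = 9643.7 m.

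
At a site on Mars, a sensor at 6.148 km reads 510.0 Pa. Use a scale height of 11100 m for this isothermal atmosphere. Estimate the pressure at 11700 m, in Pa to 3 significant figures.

Between two levels, P₂ = P₁ exp(−Δz/H) with Δz = z₂ − z₁.
Δz = 11700 − 6148.0 = 5552.0 m; Δz/H = 5552.0/11100 = 0.50018.
P₂ = 510.0 × exp(−0.50018) = 510.0 × 0.60642 = 309.27 Pa.

P ≈ 309 Pa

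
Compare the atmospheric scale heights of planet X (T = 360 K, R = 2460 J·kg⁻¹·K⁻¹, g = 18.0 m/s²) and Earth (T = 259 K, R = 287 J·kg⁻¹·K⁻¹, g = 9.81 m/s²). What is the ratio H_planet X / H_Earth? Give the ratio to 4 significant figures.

H = RT/g for each body.
H_planet X = 2460 × 360 / 18.0 = 49200 m.
H_Earth = 287 × 259 / 9.81 = 7577.3 m.
H_planet X/H_Earth = 49200/7577.3 = 6.4931.

H_planet X/H_Earth ≈ 6.493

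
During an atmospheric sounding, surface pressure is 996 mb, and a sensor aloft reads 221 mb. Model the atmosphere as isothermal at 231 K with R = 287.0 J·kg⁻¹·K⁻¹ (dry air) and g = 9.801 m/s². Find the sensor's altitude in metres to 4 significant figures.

Scale height: H = RT/g = 287.0 × 231 / 9.801 = 6764.3 m.
Invert the barometric formula: z = H ln(P₀/P).
P₀/P = 996/221 = 4.5068; ln(4.5068) = 1.5056.
z = 6764.3 × 1.5056 = 10184 m.

z ≈ 10180 m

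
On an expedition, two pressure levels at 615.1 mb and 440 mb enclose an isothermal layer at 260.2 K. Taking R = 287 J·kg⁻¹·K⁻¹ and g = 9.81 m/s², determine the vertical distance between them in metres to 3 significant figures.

Hypsometric equation: Δz = (R T̄/g) ln(P₁/P₂).
R T̄/g = 287 × 260.2 / 9.81 = 7612.4 m.
ln(615.1/440) = ln(1.3980) = 0.33504.
Δz = 7612.4 × 0.33504 = 2550.5 m.

Δz ≈ 2550 m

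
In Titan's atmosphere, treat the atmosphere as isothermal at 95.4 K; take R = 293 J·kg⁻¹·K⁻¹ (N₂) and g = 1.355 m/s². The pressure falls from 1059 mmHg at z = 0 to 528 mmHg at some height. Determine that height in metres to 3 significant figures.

z ≈ 14400 m

Scale height: H = RT/g = 293 × 95.4 / 1.355 = 20629 m.
Invert the barometric formula: z = H ln(P₀/P).
P₀/P = 1059/528 = 2.0057; ln(2.0057) = 0.69599.
z = 20629 × 0.69599 = 14358 m.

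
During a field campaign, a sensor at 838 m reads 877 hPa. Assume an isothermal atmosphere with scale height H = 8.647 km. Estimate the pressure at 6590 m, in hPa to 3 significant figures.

P ≈ 451 hPa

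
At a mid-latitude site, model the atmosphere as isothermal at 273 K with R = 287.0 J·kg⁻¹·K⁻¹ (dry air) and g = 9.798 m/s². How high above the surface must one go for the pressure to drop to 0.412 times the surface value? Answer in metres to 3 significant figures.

z ≈ 7090 m

Scale height: H = RT/g = 287.0 × 273 / 9.798 = 7996.6 m.
Set P/P₀ = exp(−z/H) = 0.412, so z = −H ln(0.412).
−ln(0.412) = 0.88673; z = 7996.6 × 0.88673 = 7090.8 m.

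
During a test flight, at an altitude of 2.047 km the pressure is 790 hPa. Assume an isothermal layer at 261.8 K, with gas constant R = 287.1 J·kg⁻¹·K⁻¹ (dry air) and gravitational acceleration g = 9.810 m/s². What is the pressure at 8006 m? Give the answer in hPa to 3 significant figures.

P ≈ 363 hPa

Scale height: H = RT/g = 287.1 × 261.8 / 9.810 = 7661.9 m.
Between two levels, P₂ = P₁ exp(−Δz/H) with Δz = z₂ − z₁.
Δz = 8006.0 − 2047.0 = 5959.0 m; Δz/H = 5959.0/7661.9 = 0.77774.
P₂ = 790 × exp(−0.77774) = 790 × 0.45944 = 362.96 hPa.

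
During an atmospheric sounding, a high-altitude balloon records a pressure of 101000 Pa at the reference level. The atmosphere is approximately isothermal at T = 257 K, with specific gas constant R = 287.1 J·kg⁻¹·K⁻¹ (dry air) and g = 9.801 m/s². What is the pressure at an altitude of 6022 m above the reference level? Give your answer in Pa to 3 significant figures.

P ≈ 45400 Pa

Scale height: H = RT/g = 287.1 × 257 / 9.801 = 7528.3 m.
Barometric formula: P = P₀ exp(−z/H).
z/H = 6022.0/7528.3 = 0.79991; exp(−0.79991) = 0.44937.
P = 101000 × 0.44937 = 45386 Pa.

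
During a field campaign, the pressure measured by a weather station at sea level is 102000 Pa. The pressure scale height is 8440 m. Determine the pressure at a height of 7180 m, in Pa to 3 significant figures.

Barometric formula: P = P₀ exp(−z/H).
z/H = 7180.0/8440.0 = 0.85071; exp(−0.85071) = 0.42711.
P = 102000 × 0.42711 = 43565 Pa.

P ≈ 43600 Pa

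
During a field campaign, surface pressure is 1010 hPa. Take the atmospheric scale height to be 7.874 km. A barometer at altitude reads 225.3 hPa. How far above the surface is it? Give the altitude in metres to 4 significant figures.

z ≈ 11810 m

Invert the barometric formula: z = H ln(P₀/P).
P₀/P = 1010/225.3 = 4.4829; ln(4.4829) = 1.5003.
z = 7874.0 × 1.5003 = 11813 m.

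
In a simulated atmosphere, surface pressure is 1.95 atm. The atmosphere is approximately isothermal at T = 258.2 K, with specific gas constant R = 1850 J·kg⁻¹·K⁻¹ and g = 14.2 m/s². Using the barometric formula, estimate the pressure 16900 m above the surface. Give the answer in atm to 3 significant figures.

P ≈ 1.18 atm

Scale height: H = RT/g = 1850 × 258.2 / 14.2 = 33639 m.
Barometric formula: P = P₀ exp(−z/H).
z/H = 16900/33639 = 0.50239; exp(−0.50239) = 0.60508.
P = 1.95 × 0.60508 = 1.1799 atm.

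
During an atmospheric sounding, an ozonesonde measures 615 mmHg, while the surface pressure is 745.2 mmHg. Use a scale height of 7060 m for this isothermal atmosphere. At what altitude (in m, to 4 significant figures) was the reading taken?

Invert the barometric formula: z = H ln(P₀/P).
P₀/P = 745.2/615 = 1.2117; ln(1.2117) = 0.19202.
z = 7060.0 × 0.19202 = 1355.7 m.

z ≈ 1356 m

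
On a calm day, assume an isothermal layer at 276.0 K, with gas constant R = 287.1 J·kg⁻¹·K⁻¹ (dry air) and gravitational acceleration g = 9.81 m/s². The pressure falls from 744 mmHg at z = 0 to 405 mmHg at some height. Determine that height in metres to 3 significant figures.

z ≈ 4910 m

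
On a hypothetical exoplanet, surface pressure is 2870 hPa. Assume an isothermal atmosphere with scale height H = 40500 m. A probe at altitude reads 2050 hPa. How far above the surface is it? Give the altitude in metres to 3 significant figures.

Invert the barometric formula: z = H ln(P₀/P).
P₀/P = 2870/2050 = 1.4000; ln(1.4000) = 0.33647.
z = 40500 × 0.33647 = 13627 m.

z ≈ 13600 m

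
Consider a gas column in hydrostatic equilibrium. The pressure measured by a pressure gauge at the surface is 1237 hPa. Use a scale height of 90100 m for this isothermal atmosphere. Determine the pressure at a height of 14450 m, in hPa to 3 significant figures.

Barometric formula: P = P₀ exp(−z/H).
z/H = 14450/90100 = 0.16038; exp(−0.16038) = 0.85182.
P = 1237 × 0.85182 = 1053.7 hPa.

P ≈ 1050 hPa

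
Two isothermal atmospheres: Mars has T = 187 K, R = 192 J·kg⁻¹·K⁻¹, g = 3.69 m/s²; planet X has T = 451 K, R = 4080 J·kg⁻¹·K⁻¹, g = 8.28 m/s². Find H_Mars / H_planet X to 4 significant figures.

H_Mars/H_planet X ≈ 0.04378

H = RT/g for each body.
H_Mars = 192 × 187 / 3.69 = 9730.1 m.
H_planet X = 4080 × 451 / 8.28 = 222230 m.
H_Mars/H_planet X = 9730.1/222230 = 0.043784.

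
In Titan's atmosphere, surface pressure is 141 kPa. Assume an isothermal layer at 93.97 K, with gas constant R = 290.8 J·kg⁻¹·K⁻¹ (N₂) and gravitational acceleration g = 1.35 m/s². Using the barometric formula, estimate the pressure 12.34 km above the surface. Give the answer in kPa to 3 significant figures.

P ≈ 76.6 kPa

Scale height: H = RT/g = 290.8 × 93.97 / 1.35 = 20242 m.
Barometric formula: P = P₀ exp(−z/H).
z/H = 12340/20242 = 0.60962; exp(−0.60962) = 0.54356.
P = 141 × 0.54356 = 76.642 kPa.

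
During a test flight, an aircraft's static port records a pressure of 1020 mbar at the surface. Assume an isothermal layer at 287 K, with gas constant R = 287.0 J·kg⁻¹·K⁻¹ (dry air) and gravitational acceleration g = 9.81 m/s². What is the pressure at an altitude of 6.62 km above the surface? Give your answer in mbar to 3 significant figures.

Scale height: H = RT/g = 287.0 × 287 / 9.81 = 8396.4 m.
Barometric formula: P = P₀ exp(−z/H).
z/H = 6620.0/8396.4 = 0.78843; exp(−0.78843) = 0.45456.
P = 1020 × 0.45456 = 463.65 mbar.

P ≈ 464 mbar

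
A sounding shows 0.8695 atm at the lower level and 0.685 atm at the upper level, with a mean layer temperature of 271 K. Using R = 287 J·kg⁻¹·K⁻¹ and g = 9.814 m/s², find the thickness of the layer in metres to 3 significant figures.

Δz ≈ 1890 m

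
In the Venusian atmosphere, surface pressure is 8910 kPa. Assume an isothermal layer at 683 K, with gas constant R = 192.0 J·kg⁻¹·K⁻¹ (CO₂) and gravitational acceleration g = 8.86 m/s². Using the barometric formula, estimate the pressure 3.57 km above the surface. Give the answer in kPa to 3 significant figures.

Scale height: H = RT/g = 192.0 × 683 / 8.86 = 14801 m.
Barometric formula: P = P₀ exp(−z/H).
z/H = 3570.0/14801 = 0.24120; exp(−0.24120) = 0.78568.
P = 8910 × 0.78568 = 7000.4 kPa.

P ≈ 7000 kPa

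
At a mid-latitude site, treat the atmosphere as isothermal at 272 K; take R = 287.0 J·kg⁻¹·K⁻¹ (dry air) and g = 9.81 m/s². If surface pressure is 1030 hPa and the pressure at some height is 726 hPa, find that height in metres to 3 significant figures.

Scale height: H = RT/g = 287.0 × 272 / 9.81 = 7957.6 m.
Invert the barometric formula: z = H ln(P₀/P).
P₀/P = 1030/726 = 1.4187; ln(1.4187) = 0.34974.
z = 7957.6 × 0.34974 = 2783.1 m.

z ≈ 2780 m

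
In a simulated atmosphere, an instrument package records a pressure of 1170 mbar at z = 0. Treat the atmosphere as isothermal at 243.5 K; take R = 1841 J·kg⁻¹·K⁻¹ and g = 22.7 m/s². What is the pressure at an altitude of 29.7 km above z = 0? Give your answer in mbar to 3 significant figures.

P ≈ 260 mbar

Scale height: H = RT/g = 1841 × 243.5 / 22.7 = 19748 m.
Barometric formula: P = P₀ exp(−z/H).
z/H = 29700/19748 = 1.5039; exp(−1.5039) = 0.22226.
P = 1170 × 0.22226 = 260.04 mbar.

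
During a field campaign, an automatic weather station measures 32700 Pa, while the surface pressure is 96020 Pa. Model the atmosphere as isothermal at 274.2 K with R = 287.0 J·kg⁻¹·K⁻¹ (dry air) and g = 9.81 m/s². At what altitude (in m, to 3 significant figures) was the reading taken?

z ≈ 8640 m

Scale height: H = RT/g = 287.0 × 274.2 / 9.81 = 8022.0 m.
Invert the barometric formula: z = H ln(P₀/P).
P₀/P = 96020/32700 = 2.9364; ln(2.9364) = 1.0772.
z = 8022.0 × 1.0772 = 8641.3 m.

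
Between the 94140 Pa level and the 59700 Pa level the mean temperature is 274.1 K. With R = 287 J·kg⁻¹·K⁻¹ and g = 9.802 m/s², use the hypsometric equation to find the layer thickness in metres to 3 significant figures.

Δz ≈ 3660 m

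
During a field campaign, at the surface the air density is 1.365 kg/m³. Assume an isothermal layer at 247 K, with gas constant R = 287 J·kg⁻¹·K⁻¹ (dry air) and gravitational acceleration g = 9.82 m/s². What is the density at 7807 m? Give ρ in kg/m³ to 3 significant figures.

ρ ≈ 0.463 kg/m³

Scale height: H = RT/g = 287 × 247 / 9.82 = 7218.8 m.
In an isothermal atmosphere, density decays like pressure: ρ = ρ₀ exp(−z/H).
z/H = 7807.0/7218.8 = 1.0815; exp(−1.0815) = 0.33909.
ρ = 1.365 × 0.33909 = 0.46286 kg/m³.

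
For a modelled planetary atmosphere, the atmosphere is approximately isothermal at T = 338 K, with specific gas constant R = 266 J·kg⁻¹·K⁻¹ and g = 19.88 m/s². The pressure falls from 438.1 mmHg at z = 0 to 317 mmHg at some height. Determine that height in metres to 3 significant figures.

Scale height: H = RT/g = 266 × 338 / 19.88 = 4522.5 m.
Invert the barometric formula: z = H ln(P₀/P).
P₀/P = 438.1/317 = 1.3820; ln(1.3820) = 0.32353.
z = 4522.5 × 0.32353 = 1463.2 m.

z ≈ 1460 m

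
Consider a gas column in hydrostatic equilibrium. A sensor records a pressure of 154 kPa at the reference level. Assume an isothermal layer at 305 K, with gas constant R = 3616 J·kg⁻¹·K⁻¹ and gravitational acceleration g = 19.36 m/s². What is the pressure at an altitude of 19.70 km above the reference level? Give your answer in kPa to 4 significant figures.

P ≈ 109.0 kPa

Scale height: H = RT/g = 3616 × 305 / 19.36 = 56967 m.
Barometric formula: P = P₀ exp(−z/H).
z/H = 19700/56967 = 0.34581; exp(−0.34581) = 0.70765.
P = 154 × 0.70765 = 108.98 kPa.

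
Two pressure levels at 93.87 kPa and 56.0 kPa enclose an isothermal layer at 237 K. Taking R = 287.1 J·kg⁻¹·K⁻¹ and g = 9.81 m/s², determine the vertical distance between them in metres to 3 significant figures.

Δz ≈ 3580 m

Hypsometric equation: Δz = (R T̄/g) ln(P₁/P₂).
R T̄/g = 287.1 × 237 / 9.81 = 6936.1 m.
ln(93.87/56.0) = ln(1.6763) = 0.51659.
Δz = 6936.1 × 0.51659 = 3583.1 m.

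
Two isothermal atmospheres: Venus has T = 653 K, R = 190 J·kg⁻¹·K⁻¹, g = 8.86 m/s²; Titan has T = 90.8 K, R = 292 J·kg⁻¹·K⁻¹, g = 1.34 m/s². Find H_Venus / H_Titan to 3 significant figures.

H = RT/g for each body.
H_Venus = 190 × 653 / 8.86 = 14003 m.
H_Titan = 292 × 90.8 / 1.34 = 19786 m.
H_Venus/H_Titan = 14003/19786 = 0.70772.

H_Venus/H_Titan ≈ 0.708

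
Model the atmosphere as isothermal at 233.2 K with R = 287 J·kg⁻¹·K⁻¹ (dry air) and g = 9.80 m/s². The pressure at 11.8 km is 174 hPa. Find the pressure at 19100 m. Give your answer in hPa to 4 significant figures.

P ≈ 59.75 hPa

Scale height: H = RT/g = 287 × 233.2 / 9.80 = 6829.4 m.
Between two levels, P₂ = P₁ exp(−Δz/H) with Δz = z₂ − z₁.
Δz = 19100 − 11800 = 7300.0 m; Δz/H = 7300.0/6829.4 = 1.0689.
P₂ = 174 × exp(−1.0689) = 174 × 0.34339 = 59.750 hPa.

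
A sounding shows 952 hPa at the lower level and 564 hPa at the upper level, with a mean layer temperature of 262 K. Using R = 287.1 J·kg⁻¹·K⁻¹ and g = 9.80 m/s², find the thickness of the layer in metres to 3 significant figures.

Hypsometric equation: Δz = (R T̄/g) ln(P₁/P₂).
R T̄/g = 287.1 × 262 / 9.80 = 7675.5 m.
ln(952/564) = ln(1.6879) = 0.52349.
Δz = 7675.5 × 0.52349 = 4018.0 m.

Δz ≈ 4020 m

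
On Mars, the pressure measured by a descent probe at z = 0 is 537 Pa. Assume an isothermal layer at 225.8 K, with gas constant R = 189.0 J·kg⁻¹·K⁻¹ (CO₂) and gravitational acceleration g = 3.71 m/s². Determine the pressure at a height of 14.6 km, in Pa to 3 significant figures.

Scale height: H = RT/g = 189.0 × 225.8 / 3.71 = 11503 m.
Barometric formula: P = P₀ exp(−z/H).
z/H = 14600/11503 = 1.2692; exp(−1.2692) = 0.28106.
P = 537 × 0.28106 = 150.93 Pa.

P ≈ 151 Pa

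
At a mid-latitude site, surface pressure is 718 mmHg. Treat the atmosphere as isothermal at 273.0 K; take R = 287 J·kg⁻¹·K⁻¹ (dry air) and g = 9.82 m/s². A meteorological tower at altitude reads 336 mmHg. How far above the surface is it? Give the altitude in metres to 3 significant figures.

Scale height: H = RT/g = 287 × 273.0 / 9.82 = 7978.7 m.
Invert the barometric formula: z = H ln(P₀/P).
P₀/P = 718/336 = 2.1369; ln(2.1369) = 0.75936.
z = 7978.7 × 0.75936 = 6058.7 m.

z ≈ 6060 m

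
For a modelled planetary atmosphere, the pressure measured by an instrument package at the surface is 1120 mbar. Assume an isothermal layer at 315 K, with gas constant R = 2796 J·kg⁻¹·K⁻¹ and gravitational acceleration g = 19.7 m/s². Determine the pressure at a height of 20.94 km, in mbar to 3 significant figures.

Scale height: H = RT/g = 2796 × 315 / 19.7 = 44708 m.
Barometric formula: P = P₀ exp(−z/H).
z/H = 20940/44708 = 0.46837; exp(−0.46837) = 0.62602.
P = 1120 × 0.62602 = 701.14 mbar.

P ≈ 701 mbar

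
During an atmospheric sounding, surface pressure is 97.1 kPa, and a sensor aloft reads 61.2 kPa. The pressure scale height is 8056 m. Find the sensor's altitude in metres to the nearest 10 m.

Invert the barometric formula: z = H ln(P₀/P).
P₀/P = 97.1/61.2 = 1.5866; ln(1.5866) = 0.46159.
z = 8056.0 × 0.46159 = 3718.6 m.

z ≈ 3720 m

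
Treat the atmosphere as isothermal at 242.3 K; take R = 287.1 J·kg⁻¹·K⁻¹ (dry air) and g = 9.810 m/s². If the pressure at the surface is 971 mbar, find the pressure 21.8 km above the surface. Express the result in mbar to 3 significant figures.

P ≈ 44.9 mbar

Scale height: H = RT/g = 287.1 × 242.3 / 9.810 = 7091.2 m.
Barometric formula: P = P₀ exp(−z/H).
z/H = 21800/7091.2 = 3.0742; exp(−3.0742) = 0.046227.
P = 971 × 0.046227 = 44.886 mbar.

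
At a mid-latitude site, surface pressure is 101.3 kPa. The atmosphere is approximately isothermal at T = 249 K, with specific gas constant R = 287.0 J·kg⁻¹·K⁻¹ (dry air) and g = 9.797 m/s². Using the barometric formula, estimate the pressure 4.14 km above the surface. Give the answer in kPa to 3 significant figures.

Scale height: H = RT/g = 287.0 × 249 / 9.797 = 7294.4 m.
Barometric formula: P = P₀ exp(−z/H).
z/H = 4140.0/7294.4 = 0.56756; exp(−0.56756) = 0.56691.
P = 101.3 × 0.56691 = 57.428 kPa.

P ≈ 57.4 kPa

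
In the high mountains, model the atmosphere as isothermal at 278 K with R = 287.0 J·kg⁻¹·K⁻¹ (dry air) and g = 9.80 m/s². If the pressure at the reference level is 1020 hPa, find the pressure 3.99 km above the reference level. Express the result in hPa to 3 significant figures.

P ≈ 625 hPa

Scale height: H = RT/g = 287.0 × 278 / 9.80 = 8141.4 m.
Barometric formula: P = P₀ exp(−z/H).
z/H = 3990.0/8141.4 = 0.49009; exp(−0.49009) = 0.61257.
P = 1020 × 0.61257 = 624.82 hPa.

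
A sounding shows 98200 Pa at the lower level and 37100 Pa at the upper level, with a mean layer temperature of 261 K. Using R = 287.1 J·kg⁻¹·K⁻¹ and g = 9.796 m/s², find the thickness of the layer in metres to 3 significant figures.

Δz ≈ 7450 m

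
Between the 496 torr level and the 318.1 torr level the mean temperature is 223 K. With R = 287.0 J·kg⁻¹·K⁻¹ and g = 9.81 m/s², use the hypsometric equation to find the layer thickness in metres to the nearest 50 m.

Hypsometric equation: Δz = (R T̄/g) ln(P₁/P₂).
R T̄/g = 287.0 × 223 / 9.81 = 6524.1 m.
ln(496/318.1) = ln(1.5593) = 0.44424.
Δz = 6524.1 × 0.44424 = 2898.3 m.

Δz ≈ 2900 m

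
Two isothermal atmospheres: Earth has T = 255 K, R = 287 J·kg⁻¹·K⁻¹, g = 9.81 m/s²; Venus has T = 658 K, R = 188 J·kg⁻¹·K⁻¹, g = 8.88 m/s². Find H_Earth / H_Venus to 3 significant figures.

H = RT/g for each body.
H_Earth = 287 × 255 / 9.81 = 7460.2 m.
H_Venus = 188 × 658 / 8.88 = 13931 m.
H_Earth/H_Venus = 7460.2/13931 = 0.53551.

H_Earth/H_Venus ≈ 0.536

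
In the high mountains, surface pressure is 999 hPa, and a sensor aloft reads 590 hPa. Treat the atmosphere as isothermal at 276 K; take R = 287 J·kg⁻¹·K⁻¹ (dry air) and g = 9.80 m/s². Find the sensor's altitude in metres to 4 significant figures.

z ≈ 4257 m

Scale height: H = RT/g = 287 × 276 / 9.80 = 8082.9 m.
Invert the barometric formula: z = H ln(P₀/P).
P₀/P = 999/590 = 1.6932; ln(1.6932) = 0.52662.
z = 8082.9 × 0.52662 = 4256.6 m.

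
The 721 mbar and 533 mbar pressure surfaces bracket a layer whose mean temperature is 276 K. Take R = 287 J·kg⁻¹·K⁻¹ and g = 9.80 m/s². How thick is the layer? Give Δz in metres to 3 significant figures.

Hypsometric equation: Δz = (R T̄/g) ln(P₁/P₂).
R T̄/g = 287 × 276 / 9.80 = 8082.9 m.
ln(721/533) = ln(1.3527) = 0.30210.
Δz = 8082.9 × 0.30210 = 2441.8 m.

Δz ≈ 2440 m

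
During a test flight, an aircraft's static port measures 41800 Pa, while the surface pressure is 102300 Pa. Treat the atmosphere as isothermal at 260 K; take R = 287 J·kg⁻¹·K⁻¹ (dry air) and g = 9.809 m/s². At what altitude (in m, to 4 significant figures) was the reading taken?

z ≈ 6809 m

Scale height: H = RT/g = 287 × 260 / 9.809 = 7607.3 m.
Invert the barometric formula: z = H ln(P₀/P).
P₀/P = 102300/41800 = 2.4474; ln(2.4474) = 0.89503.
z = 7607.3 × 0.89503 = 6808.8 m.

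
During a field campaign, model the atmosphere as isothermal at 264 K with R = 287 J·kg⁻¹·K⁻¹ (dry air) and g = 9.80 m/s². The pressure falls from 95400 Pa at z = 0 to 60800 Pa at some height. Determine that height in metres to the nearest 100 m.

z ≈ 3500 m

Scale height: H = RT/g = 287 × 264 / 9.80 = 7731.4 m.
Invert the barometric formula: z = H ln(P₀/P).
P₀/P = 95400/60800 = 1.5691; ln(1.5691) = 0.45050.
z = 7731.4 × 0.45050 = 3483.0 m.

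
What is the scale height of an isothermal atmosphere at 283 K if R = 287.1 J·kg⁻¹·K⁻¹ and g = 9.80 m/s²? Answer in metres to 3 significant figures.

The scale height of an isothermal atmosphere is H = RT/g.
H = 287.1 × 283 / 9.80 = 81249/9.80 = 8290.7 m.

H ≈ 8290 m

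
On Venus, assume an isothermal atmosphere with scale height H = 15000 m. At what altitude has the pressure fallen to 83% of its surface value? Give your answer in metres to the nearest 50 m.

z ≈ 2800 m

Set P/P₀ = exp(−z/H) = 0.83, so z = −H ln(0.83).
−ln(0.83) = 0.18633; z = 15000 × 0.18633 = 2794.9 m.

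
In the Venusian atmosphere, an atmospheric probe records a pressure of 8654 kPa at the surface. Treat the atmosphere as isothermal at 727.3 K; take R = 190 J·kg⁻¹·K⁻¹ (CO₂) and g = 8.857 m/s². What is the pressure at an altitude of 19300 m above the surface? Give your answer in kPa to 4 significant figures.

Scale height: H = RT/g = 190 × 727.3 / 8.857 = 15602 m.
Barometric formula: P = P₀ exp(−z/H).
z/H = 19300/15602 = 1.2370; exp(−1.2370) = 0.29025.
P = 8654 × 0.29025 = 2511.8 kPa.

P ≈ 2512 kPa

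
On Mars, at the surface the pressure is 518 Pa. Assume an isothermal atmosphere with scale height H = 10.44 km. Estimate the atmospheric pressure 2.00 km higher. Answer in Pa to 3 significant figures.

P ≈ 428 Pa

Barometric formula: P = P₀ exp(−z/H).
z/H = 2000.0/10440 = 0.19157; exp(−0.19157) = 0.82566.
P = 518 × 0.82566 = 427.69 Pa.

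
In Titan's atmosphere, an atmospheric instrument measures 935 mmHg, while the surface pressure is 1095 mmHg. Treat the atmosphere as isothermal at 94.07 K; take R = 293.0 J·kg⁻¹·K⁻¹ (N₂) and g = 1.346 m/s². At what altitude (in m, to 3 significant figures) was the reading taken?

z ≈ 3230 m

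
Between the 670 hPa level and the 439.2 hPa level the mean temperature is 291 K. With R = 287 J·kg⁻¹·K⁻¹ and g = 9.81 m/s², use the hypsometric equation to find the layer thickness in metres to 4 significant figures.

Hypsometric equation: Δz = (R T̄/g) ln(P₁/P₂).
R T̄/g = 287 × 291 / 9.81 = 8513.5 m.
ln(670/439.2) = ln(1.5255) = 0.42232.
Δz = 8513.5 × 0.42232 = 3595.4 m.

Δz ≈ 3595 m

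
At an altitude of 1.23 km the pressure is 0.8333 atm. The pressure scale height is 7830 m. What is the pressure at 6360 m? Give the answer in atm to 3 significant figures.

Between two levels, P₂ = P₁ exp(−Δz/H) with Δz = z₂ − z₁.
Δz = 6360.0 − 1230.0 = 5130.0 m; Δz/H = 5130.0/7830.0 = 0.65517.
P₂ = 0.8333 × exp(−0.65517) = 0.8333 × 0.51935 = 0.43277 atm.

P ≈ 0.433 atm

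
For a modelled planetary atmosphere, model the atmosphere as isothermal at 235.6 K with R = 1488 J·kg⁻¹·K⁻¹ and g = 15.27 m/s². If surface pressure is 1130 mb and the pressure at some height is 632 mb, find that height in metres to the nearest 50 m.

Scale height: H = RT/g = 1488 × 235.6 / 15.27 = 22958 m.
Invert the barometric formula: z = H ln(P₀/P).
P₀/P = 1130/632 = 1.7880; ln(1.7880) = 0.58110.
z = 22958 × 0.58110 = 13341 m.

z ≈ 13350 m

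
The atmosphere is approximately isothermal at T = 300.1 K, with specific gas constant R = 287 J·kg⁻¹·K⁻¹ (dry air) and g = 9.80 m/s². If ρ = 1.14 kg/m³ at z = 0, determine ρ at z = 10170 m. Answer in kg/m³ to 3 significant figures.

ρ ≈ 0.358 kg/m³

Scale height: H = RT/g = 287 × 300.1 / 9.80 = 8788.6 m.
In an isothermal atmosphere, density decays like pressure: ρ = ρ₀ exp(−z/H).
z/H = 10170/8788.6 = 1.1572; exp(−1.1572) = 0.31437.
ρ = 1.14 × 0.31437 = 0.35838 kg/m³.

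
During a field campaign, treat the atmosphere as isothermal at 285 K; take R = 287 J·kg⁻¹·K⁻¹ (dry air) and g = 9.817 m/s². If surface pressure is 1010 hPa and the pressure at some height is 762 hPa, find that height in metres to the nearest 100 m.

z ≈ 2300 m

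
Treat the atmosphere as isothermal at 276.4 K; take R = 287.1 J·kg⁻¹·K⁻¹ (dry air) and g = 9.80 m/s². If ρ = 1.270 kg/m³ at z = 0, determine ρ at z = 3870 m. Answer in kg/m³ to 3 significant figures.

ρ ≈ 0.787 kg/m³

Scale height: H = RT/g = 287.1 × 276.4 / 9.80 = 8097.4 m.
In an isothermal atmosphere, density decays like pressure: ρ = ρ₀ exp(−z/H).
z/H = 3870.0/8097.4 = 0.47793; exp(−0.47793) = 0.62007.
ρ = 1.270 × 0.62007 = 0.78749 kg/m³.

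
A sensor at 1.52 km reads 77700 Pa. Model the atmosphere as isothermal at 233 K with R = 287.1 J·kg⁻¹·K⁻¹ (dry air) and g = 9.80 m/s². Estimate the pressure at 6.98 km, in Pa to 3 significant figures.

P ≈ 34900 Pa

Scale height: H = RT/g = 287.1 × 233 / 9.80 = 6825.9 m.
Between two levels, P₂ = P₁ exp(−Δz/H) with Δz = z₂ − z₁.
Δz = 6980.0 − 1520.0 = 5460.0 m; Δz/H = 5460.0/6825.9 = 0.79989.
P₂ = 77700 × exp(−0.79989) = 77700 × 0.44938 = 34917 Pa.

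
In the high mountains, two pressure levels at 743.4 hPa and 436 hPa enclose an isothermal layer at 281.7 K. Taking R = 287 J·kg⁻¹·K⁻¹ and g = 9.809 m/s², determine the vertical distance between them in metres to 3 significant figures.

Hypsometric equation: Δz = (R T̄/g) ln(P₁/P₂).
R T̄/g = 287 × 281.7 / 9.809 = 8242.2 m.
ln(743.4/436) = ln(1.7050) = 0.53357.
Δz = 8242.2 × 0.53357 = 4397.8 m.

Δz ≈ 4400 m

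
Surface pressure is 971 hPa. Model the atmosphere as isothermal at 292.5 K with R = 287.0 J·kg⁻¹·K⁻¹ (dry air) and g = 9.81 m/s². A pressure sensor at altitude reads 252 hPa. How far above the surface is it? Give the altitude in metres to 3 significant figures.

z ≈ 11500 m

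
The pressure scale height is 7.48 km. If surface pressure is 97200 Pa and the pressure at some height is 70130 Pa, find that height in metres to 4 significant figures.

Invert the barometric formula: z = H ln(P₀/P).
P₀/P = 97200/70130 = 1.3860; ln(1.3860) = 0.32642.
z = 7480.0 × 0.32642 = 2441.6 m.

z ≈ 2442 m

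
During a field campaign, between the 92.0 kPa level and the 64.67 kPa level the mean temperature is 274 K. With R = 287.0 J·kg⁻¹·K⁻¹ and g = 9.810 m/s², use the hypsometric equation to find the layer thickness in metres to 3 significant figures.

Δz ≈ 2830 m

Hypsometric equation: Δz = (R T̄/g) ln(P₁/P₂).
R T̄/g = 287.0 × 274 / 9.810 = 8016.1 m.
ln(92.0/64.67) = ln(1.4226) = 0.35249.
Δz = 8016.1 × 0.35249 = 2825.6 m.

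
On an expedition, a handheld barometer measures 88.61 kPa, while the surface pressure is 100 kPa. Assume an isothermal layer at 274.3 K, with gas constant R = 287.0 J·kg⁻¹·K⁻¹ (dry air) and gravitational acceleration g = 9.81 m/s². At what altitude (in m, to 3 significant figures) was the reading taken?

z ≈ 970 m

Scale height: H = RT/g = 287.0 × 274.3 / 9.81 = 8024.9 m.
Invert the barometric formula: z = H ln(P₀/P).
P₀/P = 100/88.61 = 1.1285; ln(1.1285) = 0.12089.
z = 8024.9 × 0.12089 = 970.13 m.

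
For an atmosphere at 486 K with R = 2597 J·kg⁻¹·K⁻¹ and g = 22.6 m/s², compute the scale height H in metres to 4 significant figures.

H ≈ 55850 m

The scale height of an isothermal atmosphere is H = RT/g.
H = 2597 × 486 / 22.6 = 1262100/22.6 = 55845 m.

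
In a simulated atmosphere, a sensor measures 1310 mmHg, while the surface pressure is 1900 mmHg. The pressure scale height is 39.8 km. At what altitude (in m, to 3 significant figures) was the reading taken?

Invert the barometric formula: z = H ln(P₀/P).
P₀/P = 1900/1310 = 1.4504; ln(1.4504) = 0.37184.
z = 39800 × 0.37184 = 14799 m.

z ≈ 14800 m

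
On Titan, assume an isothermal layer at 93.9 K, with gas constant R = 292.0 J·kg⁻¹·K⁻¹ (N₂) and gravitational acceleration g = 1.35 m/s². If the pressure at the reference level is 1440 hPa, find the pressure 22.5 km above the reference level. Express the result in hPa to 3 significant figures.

Scale height: H = RT/g = 292.0 × 93.9 / 1.35 = 20310 m.
Barometric formula: P = P₀ exp(−z/H).
z/H = 22500/20310 = 1.1078; exp(−1.1078) = 0.33028.
P = 1440 × 0.33028 = 475.60 hPa.

P ≈ 476 hPa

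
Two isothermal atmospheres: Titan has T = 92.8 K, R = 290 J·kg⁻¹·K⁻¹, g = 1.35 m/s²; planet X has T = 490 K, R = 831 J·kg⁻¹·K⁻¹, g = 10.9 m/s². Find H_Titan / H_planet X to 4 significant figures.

H = RT/g for each body.
H_Titan = 290 × 92.8 / 1.35 = 19935 m.
H_planet X = 831 × 490 / 10.9 = 37357 m.
H_Titan/H_planet X = 19935/37357 = 0.53363.

H_Titan/H_planet X ≈ 0.5336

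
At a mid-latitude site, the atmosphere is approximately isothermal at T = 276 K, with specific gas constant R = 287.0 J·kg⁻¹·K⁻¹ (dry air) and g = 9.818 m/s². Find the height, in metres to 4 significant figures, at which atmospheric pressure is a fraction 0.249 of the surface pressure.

z ≈ 11220 m

Scale height: H = RT/g = 287.0 × 276 / 9.818 = 8068.0 m.
Set P/P₀ = exp(−z/H) = 0.249, so z = −H ln(0.249).
−ln(0.249) = 1.3903; z = 8068.0 × 1.3903 = 11217 m.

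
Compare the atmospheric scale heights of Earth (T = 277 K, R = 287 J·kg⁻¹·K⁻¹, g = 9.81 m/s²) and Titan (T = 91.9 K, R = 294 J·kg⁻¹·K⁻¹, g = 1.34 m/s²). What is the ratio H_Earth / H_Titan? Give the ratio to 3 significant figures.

H = RT/g for each body.
H_Earth = 287 × 277 / 9.81 = 8103.9 m.
H_Titan = 294 × 91.9 / 1.34 = 20163 m.
H_Earth/H_Titan = 8103.9/20163 = 0.40192.

H_Earth/H_Titan ≈ 0.402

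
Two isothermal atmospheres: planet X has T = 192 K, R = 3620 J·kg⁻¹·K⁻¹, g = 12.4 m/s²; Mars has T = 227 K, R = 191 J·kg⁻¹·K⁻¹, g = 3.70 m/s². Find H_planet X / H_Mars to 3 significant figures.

H = RT/g for each body.
H_planet X = 3620 × 192 / 12.4 = 56052 m.
H_Mars = 191 × 227 / 3.70 = 11718 m.
H_planet X/H_Mars = 56052/11718 = 4.7834.

H_planet X/H_Mars ≈ 4.78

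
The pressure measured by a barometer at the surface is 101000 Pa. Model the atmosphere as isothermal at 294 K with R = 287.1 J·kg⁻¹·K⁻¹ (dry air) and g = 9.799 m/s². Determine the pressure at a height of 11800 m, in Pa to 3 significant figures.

P ≈ 25700 Pa

Scale height: H = RT/g = 287.1 × 294 / 9.799 = 8613.9 m.
Barometric formula: P = P₀ exp(−z/H).
z/H = 11800/8613.9 = 1.3699; exp(−1.3699) = 0.25413.
P = 101000 × 0.25413 = 25667 Pa.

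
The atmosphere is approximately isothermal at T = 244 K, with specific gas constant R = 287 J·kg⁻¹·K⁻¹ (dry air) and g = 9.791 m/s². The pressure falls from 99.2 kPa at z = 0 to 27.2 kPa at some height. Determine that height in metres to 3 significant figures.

z ≈ 9250 m

Scale height: H = RT/g = 287 × 244 / 9.791 = 7152.3 m.
Invert the barometric formula: z = H ln(P₀/P).
P₀/P = 99.2/27.2 = 3.6471; ln(3.6471) = 1.2939.
z = 7152.3 × 1.2939 = 9254.4 m.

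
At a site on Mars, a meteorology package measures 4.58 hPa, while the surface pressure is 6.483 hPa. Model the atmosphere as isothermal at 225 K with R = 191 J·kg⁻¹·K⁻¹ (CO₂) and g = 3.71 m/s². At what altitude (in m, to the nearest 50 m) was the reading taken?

z ≈ 4050 m

Scale height: H = RT/g = 191 × 225 / 3.71 = 11584 m.
Invert the barometric formula: z = H ln(P₀/P).
P₀/P = 6.483/4.58 = 1.4155; ln(1.4155) = 0.34748.
z = 11584 × 0.34748 = 4025.2 m.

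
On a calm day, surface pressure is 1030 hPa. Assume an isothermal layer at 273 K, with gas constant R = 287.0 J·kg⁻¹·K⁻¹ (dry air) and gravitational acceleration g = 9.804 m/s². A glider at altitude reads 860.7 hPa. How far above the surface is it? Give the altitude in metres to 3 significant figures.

z ≈ 1440 m

Scale height: H = RT/g = 287.0 × 273 / 9.804 = 7991.7 m.
Invert the barometric formula: z = H ln(P₀/P).
P₀/P = 1030/860.7 = 1.1967; ln(1.1967) = 0.17957.
z = 7991.7 × 0.17957 = 1435.1 m.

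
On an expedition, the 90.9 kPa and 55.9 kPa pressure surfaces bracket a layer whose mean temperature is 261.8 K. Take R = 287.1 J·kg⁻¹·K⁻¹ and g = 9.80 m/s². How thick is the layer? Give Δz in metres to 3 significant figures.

Hypsometric equation: Δz = (R T̄/g) ln(P₁/P₂).
R T̄/g = 287.1 × 261.8 / 9.80 = 7669.7 m.
ln(90.9/55.9) = ln(1.6261) = 0.48618.
Δz = 7669.7 × 0.48618 = 3728.9 m.

Δz ≈ 3730 m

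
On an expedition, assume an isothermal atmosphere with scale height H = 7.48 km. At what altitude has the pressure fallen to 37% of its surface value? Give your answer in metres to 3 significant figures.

Set P/P₀ = exp(−z/H) = 0.37, so z = −H ln(0.37).
−ln(0.37) = 0.99425; z = 7480.0 × 0.99425 = 7437.0 m.

z ≈ 7440 m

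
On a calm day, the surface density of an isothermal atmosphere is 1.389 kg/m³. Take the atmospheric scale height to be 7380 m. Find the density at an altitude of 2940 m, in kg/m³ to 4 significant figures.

ρ ≈ 0.9326 kg/m³

In an isothermal atmosphere, density decays like pressure: ρ = ρ₀ exp(−z/H).
z/H = 2940.0/7380.0 = 0.39837; exp(−0.39837) = 0.67141.
ρ = 1.389 × 0.67141 = 0.93259 kg/m³.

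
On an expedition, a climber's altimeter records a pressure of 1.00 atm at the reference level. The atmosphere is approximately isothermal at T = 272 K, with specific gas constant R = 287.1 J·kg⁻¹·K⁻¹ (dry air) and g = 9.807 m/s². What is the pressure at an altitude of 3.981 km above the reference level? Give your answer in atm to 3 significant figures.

P ≈ 0.607 atm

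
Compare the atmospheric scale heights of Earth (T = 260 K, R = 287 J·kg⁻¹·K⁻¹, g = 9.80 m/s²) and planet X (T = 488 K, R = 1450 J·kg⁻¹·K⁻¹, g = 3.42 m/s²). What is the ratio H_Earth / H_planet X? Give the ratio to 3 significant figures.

H = RT/g for each body.
H_Earth = 287 × 260 / 9.80 = 7614.3 m.
H_planet X = 1450 × 488 / 3.42 = 206900 m.
H_Earth/H_planet X = 7614.3/206900 = 0.036802.

H_Earth/H_planet X ≈ 0.0368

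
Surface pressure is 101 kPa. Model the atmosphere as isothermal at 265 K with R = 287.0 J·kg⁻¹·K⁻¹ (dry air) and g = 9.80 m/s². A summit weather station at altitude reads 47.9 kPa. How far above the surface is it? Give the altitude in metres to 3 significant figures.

z ≈ 5790 m

Scale height: H = RT/g = 287.0 × 265 / 9.80 = 7760.7 m.
Invert the barometric formula: z = H ln(P₀/P).
P₀/P = 101/47.9 = 2.1086; ln(2.1086) = 0.74602.
z = 7760.7 × 0.74602 = 5789.6 m.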